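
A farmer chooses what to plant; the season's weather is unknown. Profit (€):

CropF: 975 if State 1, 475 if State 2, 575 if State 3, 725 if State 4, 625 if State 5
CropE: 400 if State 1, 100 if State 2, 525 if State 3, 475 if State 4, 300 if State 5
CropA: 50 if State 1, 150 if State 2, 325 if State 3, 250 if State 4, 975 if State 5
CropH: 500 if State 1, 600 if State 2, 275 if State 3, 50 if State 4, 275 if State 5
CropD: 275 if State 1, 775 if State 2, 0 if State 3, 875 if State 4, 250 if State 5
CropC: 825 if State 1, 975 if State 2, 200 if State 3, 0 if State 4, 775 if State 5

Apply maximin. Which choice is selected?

Row minima: CropF=475, CropE=100, CropA=50, CropH=50, CropD=0, CropC=0
Best worst-case = 475 → CropF.

CropF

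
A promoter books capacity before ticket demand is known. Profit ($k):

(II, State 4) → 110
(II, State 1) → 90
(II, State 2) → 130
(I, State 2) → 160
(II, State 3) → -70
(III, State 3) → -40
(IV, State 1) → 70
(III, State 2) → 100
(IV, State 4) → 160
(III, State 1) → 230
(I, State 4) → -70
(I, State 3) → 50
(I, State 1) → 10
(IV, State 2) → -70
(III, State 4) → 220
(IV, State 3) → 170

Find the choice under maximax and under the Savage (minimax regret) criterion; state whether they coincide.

maximax → III; minimax regret → III (agree)

Row maxima: I=160, II=130, III=230, IV=170
Best best-case = 230 → III.
Column bests: State 1=230, State 2=160, State 3=170, State 4=220.
I regrets: 220, 0, 120, 290 → max 290
II regrets: 140, 30, 240, 110 → max 240
III regrets: 0, 60, 210, 0 → max 210
IV regrets: 160, 230, 0, 60 → max 230
Smallest max regret = 210 → III.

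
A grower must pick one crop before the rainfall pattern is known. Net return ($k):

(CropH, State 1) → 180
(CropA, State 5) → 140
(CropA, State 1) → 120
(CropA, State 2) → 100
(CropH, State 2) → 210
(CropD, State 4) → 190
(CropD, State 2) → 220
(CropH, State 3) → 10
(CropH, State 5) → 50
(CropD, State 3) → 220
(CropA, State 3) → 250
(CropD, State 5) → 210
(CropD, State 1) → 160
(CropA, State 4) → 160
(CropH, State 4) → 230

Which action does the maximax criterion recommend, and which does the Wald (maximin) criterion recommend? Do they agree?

Row maxima: CropH=230, CropD=220, CropA=250
Best best-case = 250 → CropA.
Row minima: CropH=10, CropD=160, CropA=100
Best worst-case = 160 → CropD.

maximax → CropA; maximin → CropD (disagree)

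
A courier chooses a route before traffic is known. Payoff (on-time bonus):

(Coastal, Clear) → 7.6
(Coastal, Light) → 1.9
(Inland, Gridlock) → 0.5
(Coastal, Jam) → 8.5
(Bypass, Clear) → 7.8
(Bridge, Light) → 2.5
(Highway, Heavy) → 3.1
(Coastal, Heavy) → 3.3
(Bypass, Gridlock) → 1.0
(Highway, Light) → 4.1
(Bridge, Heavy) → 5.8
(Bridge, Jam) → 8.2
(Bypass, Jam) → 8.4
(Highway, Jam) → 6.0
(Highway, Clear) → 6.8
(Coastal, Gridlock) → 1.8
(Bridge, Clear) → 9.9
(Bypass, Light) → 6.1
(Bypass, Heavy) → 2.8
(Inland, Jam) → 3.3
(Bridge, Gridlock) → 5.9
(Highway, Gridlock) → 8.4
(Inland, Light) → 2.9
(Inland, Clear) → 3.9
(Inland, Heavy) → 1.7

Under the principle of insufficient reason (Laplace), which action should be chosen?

Row averages: Highway=5.68, Bridge=6.46, Inland=2.46, Bypass=5.22, Coastal=4.62
Highest average = 6.46 → Bridge.

Bridge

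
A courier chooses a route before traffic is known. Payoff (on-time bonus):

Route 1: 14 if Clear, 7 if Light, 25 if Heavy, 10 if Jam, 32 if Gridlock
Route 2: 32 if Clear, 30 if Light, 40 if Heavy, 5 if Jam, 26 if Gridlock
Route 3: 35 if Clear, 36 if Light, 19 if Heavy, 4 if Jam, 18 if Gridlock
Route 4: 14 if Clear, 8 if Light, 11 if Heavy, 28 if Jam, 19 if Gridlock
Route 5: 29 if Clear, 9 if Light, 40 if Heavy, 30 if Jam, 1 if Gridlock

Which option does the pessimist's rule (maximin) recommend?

Row minima: Route 1=7, Route 2=5, Route 3=4, Route 4=8, Route 5=1
Best worst-case = 8 → Route 4.

Route 4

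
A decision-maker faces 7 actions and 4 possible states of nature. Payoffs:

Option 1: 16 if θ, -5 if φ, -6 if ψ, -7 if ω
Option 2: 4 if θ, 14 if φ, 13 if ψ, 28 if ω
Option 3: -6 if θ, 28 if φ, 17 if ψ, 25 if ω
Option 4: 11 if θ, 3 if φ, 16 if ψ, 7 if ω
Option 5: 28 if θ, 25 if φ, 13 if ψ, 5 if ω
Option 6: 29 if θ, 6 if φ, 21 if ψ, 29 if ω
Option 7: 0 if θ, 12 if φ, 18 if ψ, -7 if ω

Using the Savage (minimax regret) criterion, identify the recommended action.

Option 6

Column bests: θ=29, φ=28, ψ=21, ω=29.
Option 1 regrets: 13, 33, 27, 36 → max 36
Option 2 regrets: 25, 14, 8, 1 → max 25
Option 3 regrets: 35, 0, 4, 4 → max 35
Option 4 regrets: 18, 25, 5, 22 → max 25
Option 5 regrets: 1, 3, 8, 24 → max 24
Option 6 regrets: 0, 22, 0, 0 → max 22
Option 7 regrets: 29, 16, 3, 36 → max 36
Smallest max regret = 22 → Option 6.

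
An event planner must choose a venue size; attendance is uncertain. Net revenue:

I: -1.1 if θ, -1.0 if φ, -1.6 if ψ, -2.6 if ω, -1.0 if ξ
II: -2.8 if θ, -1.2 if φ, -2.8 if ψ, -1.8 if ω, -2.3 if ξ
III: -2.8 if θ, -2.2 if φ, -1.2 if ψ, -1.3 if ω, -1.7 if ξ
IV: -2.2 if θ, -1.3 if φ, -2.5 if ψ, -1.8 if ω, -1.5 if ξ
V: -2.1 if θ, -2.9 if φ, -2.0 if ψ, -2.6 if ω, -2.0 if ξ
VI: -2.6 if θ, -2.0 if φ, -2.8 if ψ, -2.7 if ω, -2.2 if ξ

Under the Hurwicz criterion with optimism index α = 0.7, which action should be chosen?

I

I: 0.7·(-1.0) + 0.3·(-2.6) = -1.48
II: 0.7·(-1.2) + 0.3·(-2.8) = -1.68
III: 0.7·(-1.2) + 0.3·(-2.8) = -1.68
IV: 0.7·(-1.3) + 0.3·(-2.5) = -1.66
V: 0.7·(-2.0) + 0.3·(-2.9) = -2.27
VI: 0.7·(-2.0) + 0.3·(-2.8) = -2.24
Highest Hurwicz score = -1.48 → I.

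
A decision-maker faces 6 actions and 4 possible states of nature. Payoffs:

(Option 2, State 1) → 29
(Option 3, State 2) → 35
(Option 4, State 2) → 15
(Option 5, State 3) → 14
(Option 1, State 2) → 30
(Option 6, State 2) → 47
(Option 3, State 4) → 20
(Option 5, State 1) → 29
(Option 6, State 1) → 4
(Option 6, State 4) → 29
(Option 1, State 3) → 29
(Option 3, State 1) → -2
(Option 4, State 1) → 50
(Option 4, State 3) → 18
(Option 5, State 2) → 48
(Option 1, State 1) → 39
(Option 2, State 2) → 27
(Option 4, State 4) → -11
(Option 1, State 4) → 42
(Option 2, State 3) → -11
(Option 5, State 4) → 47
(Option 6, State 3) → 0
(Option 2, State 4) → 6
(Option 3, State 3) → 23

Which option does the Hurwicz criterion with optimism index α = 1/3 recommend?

Option 1: 1/3·42 + 2/3·29 = 100/3
Option 2: 1/3·29 + 2/3·(-11) = 7/3
Option 3: 1/3·35 + 2/3·(-2) = 31/3
Option 4: 1/3·50 + 2/3·(-11) = 28/3
Option 5: 1/3·48 + 2/3·14 = 76/3
Option 6: 1/3·47 + 2/3·0 = 47/3
Highest Hurwicz score = 100/3 → Option 1.

Option 1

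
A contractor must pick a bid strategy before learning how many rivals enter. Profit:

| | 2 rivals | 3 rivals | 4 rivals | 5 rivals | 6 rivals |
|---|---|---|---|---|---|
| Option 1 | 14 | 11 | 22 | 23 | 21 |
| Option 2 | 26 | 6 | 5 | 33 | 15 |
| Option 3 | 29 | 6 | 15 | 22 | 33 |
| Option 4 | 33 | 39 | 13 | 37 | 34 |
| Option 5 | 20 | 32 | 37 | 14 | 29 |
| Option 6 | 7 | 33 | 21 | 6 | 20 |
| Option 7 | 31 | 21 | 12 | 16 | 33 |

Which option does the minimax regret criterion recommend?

Option 5

Column bests: 2 rivals=33, 3 rivals=39, 4 rivals=37, 5 rivals=37, 6 rivals=34.
Option 1 regrets: 19, 28, 15, 14, 13 → max 28
Option 2 regrets: 7, 33, 32, 4, 19 → max 33
Option 3 regrets: 4, 33, 22, 15, 1 → max 33
Option 4 regrets: 0, 0, 24, 0, 0 → max 24
Option 5 regrets: 13, 7, 0, 23, 5 → max 23
Option 6 regrets: 26, 6, 16, 31, 14 → max 31
Option 7 regrets: 2, 18, 25, 21, 1 → max 25
Smallest max regret = 23 → Option 5.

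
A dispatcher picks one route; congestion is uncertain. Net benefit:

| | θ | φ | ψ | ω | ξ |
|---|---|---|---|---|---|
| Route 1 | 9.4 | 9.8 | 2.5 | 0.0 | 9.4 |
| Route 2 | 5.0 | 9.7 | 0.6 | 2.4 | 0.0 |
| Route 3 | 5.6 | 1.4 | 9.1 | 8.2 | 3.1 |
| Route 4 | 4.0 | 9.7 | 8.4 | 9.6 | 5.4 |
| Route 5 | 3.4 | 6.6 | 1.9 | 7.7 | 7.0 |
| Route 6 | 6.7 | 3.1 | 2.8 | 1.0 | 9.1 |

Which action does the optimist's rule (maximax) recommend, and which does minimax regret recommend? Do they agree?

maximax → Route 1; minimax regret → Route 4 (disagree)

Row maxima: Route 1=9.8, Route 2=9.7, Route 3=9.1, Route 4=9.7, Route 5=7.7, Route 6=9.1
Best best-case = 9.8 → Route 1.
Column bests: θ=9.4, φ=9.8, ψ=9.1, ω=9.6, ξ=9.4.
Route 1 regrets: 0.0, 0.0, 6.6, 9.6, 0.0 → max 9.6
Route 2 regrets: 4.4, 0.1, 8.5, 7.2, 9.4 → max 9.4
Route 3 regrets: 3.8, 8.4, 0.0, 1.4, 6.3 → max 8.4
Route 4 regrets: 5.4, 0.1, 0.7, 0.0, 4.0 → max 5.4
Route 5 regrets: 6.0, 3.2, 7.2, 1.9, 2.4 → max 7.2
Route 6 regrets: 2.7, 6.7, 6.3, 8.6, 0.3 → max 8.6
Smallest max regret = 5.4 → Route 4.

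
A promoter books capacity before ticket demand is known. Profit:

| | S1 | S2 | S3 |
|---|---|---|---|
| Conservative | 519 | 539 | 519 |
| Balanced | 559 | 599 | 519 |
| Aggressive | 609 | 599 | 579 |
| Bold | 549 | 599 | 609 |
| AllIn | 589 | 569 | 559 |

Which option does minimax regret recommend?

Column bests: S1=609, S2=599, S3=609.
Conservative regrets: 90, 60, 90 → max 90
Balanced regrets: 50, 0, 90 → max 90
Aggressive regrets: 0, 0, 30 → max 30
Bold regrets: 60, 0, 0 → max 60
AllIn regrets: 20, 30, 50 → max 50
Smallest max regret = 30 → Aggressive.

Aggressive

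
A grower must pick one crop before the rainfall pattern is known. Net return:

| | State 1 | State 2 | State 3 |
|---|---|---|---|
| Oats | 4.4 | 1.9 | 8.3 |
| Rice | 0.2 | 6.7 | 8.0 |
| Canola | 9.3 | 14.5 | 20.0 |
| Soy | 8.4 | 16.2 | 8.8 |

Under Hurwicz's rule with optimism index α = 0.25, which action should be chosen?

Canola

Oats: 0.25·8.3 + 0.75·1.9 = 3.5
Rice: 0.25·8.0 + 0.75·0.2 = 2.15
Canola: 0.25·20.0 + 0.75·9.3 = 11.975
Soy: 0.25·16.2 + 0.75·8.4 = 10.35
Highest Hurwicz score = 11.975 → Canola.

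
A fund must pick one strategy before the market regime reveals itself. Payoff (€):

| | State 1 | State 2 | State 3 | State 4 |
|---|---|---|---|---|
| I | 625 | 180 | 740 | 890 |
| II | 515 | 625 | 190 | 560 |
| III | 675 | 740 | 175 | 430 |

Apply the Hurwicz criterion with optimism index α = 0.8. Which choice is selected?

I

I: 0.8·890 + 0.2·180 = 748
II: 0.8·625 + 0.2·190 = 538
III: 0.8·740 + 0.2·175 = 627
Highest Hurwicz score = 748 → I.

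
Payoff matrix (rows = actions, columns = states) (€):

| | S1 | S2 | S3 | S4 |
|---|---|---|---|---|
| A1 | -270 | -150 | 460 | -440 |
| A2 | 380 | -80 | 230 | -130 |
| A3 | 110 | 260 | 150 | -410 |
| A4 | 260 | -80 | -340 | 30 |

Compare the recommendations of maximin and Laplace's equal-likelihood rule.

maximin → A2; laplace → A2 (agree)

Row minima: A1=-440, A2=-130, A3=-410, A4=-340
Best worst-case = -130 → A2.
Row averages: A1=-100, A2=100, A3=27.5, A4=-32.5
Highest average = 100 → A2.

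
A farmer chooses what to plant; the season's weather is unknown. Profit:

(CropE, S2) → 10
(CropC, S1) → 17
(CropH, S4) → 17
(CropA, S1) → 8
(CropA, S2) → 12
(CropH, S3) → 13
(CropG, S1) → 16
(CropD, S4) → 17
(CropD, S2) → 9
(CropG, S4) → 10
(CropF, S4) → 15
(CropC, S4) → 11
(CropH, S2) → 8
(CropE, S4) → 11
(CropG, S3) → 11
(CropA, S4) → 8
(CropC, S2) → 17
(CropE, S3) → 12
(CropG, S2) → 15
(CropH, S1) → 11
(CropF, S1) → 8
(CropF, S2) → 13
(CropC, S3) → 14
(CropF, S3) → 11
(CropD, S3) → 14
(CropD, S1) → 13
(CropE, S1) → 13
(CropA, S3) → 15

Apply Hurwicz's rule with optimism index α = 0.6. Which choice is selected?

CropF: 0.6·15 + 0.4·8 = 12.2
CropG: 0.6·16 + 0.4·10 = 13.6
CropH: 0.6·17 + 0.4·8 = 13.4
CropE: 0.6·13 + 0.4·10 = 11.8
CropD: 0.6·17 + 0.4·9 = 13.8
CropA: 0.6·15 + 0.4·8 = 12.2
CropC: 0.6·17 + 0.4·11 = 14.6
Highest Hurwicz score = 14.6 → CropC.

CropC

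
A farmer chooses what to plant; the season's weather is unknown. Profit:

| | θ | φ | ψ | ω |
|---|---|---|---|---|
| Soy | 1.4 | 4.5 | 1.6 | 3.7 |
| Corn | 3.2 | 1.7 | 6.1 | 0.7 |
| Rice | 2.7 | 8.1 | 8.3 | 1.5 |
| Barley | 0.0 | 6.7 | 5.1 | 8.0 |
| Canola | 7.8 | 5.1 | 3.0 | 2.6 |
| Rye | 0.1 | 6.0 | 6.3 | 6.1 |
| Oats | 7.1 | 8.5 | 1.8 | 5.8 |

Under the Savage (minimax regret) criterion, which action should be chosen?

Column bests: θ=7.8, φ=8.5, ψ=8.3, ω=8.0.
Soy regrets: 6.4, 4.0, 6.7, 4.3 → max 6.7
Corn regrets: 4.6, 6.8, 2.2, 7.3 → max 7.3
Rice regrets: 5.1, 0.4, 0.0, 6.5 → max 6.5
Barley regrets: 7.8, 1.8, 3.2, 0.0 → max 7.8
Canola regrets: 0.0, 3.4, 5.3, 5.4 → max 5.4
Rye regrets: 7.7, 2.5, 2.0, 1.9 → max 7.7
Oats regrets: 0.7, 0.0, 6.5, 2.2 → max 6.5
Smallest max regret = 5.4 → Canola.

Canola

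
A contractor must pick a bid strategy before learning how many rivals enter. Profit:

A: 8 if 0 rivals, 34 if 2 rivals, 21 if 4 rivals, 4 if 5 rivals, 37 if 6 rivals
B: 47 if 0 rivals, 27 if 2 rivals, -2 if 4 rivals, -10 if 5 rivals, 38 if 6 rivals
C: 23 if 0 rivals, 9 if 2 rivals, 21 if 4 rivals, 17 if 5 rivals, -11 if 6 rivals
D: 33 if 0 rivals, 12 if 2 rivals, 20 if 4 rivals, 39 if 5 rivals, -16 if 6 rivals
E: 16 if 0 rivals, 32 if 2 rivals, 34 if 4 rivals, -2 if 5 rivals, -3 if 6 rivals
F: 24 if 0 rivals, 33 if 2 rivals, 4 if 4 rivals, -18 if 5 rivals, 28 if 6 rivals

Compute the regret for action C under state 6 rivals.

Best payoff under 6 rivals is 38.
Regret = 38 − (-11) = 49.

49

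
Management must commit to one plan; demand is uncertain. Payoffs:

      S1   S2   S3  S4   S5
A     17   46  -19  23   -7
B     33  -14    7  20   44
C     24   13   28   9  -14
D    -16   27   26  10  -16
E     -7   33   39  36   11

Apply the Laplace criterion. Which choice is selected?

Row averages: A=12, B=18, C=12, D=6.2, E=22.4
Highest average = 22.4 → E.

E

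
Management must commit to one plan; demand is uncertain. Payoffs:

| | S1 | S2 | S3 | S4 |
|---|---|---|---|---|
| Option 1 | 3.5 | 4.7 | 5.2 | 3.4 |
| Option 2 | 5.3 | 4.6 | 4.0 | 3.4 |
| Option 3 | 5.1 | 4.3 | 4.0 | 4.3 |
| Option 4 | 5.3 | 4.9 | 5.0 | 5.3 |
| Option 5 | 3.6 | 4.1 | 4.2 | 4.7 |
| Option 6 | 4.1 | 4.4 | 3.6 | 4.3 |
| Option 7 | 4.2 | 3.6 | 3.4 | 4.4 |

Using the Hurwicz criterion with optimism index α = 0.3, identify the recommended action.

Option 1: 0.3·5.2 + 0.7·3.4 = 3.94
Option 2: 0.3·5.3 + 0.7·3.4 = 3.97
Option 3: 0.3·5.1 + 0.7·4.0 = 4.33
Option 4: 0.3·5.3 + 0.7·4.9 = 5.02
Option 5: 0.3·4.7 + 0.7·3.6 = 3.93
Option 6: 0.3·4.4 + 0.7·3.6 = 3.84
Option 7: 0.3·4.4 + 0.7·3.4 = 3.7
Highest Hurwicz score = 5.02 → Option 4.

Option 4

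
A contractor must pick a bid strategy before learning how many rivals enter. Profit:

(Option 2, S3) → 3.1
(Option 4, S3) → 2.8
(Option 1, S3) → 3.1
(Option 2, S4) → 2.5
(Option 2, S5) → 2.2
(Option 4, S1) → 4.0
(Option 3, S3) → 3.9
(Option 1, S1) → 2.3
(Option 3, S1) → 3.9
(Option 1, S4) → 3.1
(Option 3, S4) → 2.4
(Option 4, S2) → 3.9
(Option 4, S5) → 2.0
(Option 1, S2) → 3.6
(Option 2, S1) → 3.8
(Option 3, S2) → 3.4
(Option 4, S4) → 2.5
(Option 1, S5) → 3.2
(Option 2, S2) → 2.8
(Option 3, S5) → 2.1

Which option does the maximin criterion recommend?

Row minima: Option 1=2.3, Option 2=2.2, Option 3=2.1, Option 4=2.0
Best worst-case = 2.3 → Option 1.

Option 1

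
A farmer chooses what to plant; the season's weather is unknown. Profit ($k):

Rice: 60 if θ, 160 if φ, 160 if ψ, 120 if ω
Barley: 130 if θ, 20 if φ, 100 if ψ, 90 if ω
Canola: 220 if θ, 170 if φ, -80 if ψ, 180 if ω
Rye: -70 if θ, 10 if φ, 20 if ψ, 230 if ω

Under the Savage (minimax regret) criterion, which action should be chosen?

Barley

Column bests: θ=220, φ=170, ψ=160, ω=230.
Rice regrets: 160, 10, 0, 110 → max 160
Barley regrets: 90, 150, 60, 140 → max 150
Canola regrets: 0, 0, 240, 50 → max 240
Rye regrets: 290, 160, 140, 0 → max 290
Smallest max regret = 150 → Barley.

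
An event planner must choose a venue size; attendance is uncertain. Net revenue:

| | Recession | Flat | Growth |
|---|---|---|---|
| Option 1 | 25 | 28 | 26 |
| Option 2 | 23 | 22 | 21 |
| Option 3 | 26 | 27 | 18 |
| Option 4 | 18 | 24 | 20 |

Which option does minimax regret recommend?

Option 1

Column bests: Recession=26, Flat=28, Growth=26.
Option 1 regrets: 1, 0, 0 → max 1
Option 2 regrets: 3, 6, 5 → max 6
Option 3 regrets: 0, 1, 8 → max 8
Option 4 regrets: 8, 4, 6 → max 8
Smallest max regret = 1 → Option 1.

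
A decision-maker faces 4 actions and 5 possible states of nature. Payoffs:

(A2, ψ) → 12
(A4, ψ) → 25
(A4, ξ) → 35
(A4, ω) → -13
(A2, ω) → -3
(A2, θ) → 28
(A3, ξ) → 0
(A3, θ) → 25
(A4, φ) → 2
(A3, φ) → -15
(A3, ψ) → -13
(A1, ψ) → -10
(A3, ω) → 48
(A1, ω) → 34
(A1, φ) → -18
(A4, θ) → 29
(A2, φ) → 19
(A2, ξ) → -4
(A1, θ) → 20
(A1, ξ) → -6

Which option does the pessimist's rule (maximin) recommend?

A2

Row minima: A1=-18, A2=-4, A3=-15, A4=-13
Best worst-case = -4 → A2.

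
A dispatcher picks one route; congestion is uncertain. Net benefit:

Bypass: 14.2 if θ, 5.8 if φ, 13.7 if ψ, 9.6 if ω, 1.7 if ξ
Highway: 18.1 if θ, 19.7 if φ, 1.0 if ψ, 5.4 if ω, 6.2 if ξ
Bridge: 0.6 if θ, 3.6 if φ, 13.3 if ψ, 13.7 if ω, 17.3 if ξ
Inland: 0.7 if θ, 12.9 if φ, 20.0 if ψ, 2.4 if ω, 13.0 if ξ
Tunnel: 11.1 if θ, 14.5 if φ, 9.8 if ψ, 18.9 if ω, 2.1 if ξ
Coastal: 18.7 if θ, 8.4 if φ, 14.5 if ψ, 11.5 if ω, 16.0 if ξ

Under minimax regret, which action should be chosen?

Coastal

Column bests: θ=18.7, φ=19.7, ψ=20.0, ω=18.9, ξ=17.3.
Bypass regrets: 4.5, 13.9, 6.3, 9.3, 15.6 → max 15.6
Highway regrets: 0.6, 0.0, 19.0, 13.5, 11.1 → max 19.0
Bridge regrets: 18.1, 16.1, 6.7, 5.2, 0.0 → max 18.1
Inland regrets: 18.0, 6.8, 0.0, 16.5, 4.3 → max 18.0
Tunnel regrets: 7.6, 5.2, 10.2, 0.0, 15.2 → max 15.2
Coastal regrets: 0.0, 11.3, 5.5, 7.4, 1.3 → max 11.3
Smallest max regret = 11.3 → Coastal.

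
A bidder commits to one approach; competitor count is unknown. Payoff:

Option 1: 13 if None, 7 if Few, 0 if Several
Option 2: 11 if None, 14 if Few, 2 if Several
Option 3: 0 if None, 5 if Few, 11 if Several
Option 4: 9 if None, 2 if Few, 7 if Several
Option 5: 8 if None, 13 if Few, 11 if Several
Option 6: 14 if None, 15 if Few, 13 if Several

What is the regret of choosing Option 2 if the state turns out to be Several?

11

Best payoff under Several is 13.
Regret = 13 − 2 = 11.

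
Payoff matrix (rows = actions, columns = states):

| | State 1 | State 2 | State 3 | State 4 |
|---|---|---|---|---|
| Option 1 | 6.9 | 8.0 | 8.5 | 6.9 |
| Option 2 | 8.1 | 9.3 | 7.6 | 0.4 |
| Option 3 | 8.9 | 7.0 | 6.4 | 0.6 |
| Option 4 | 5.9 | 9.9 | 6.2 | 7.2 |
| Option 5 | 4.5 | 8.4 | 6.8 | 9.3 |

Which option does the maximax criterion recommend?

Row maxima: Option 1=8.5, Option 2=9.3, Option 3=8.9, Option 4=9.9, Option 5=9.3
Best best-case = 9.9 → Option 4.

Option 4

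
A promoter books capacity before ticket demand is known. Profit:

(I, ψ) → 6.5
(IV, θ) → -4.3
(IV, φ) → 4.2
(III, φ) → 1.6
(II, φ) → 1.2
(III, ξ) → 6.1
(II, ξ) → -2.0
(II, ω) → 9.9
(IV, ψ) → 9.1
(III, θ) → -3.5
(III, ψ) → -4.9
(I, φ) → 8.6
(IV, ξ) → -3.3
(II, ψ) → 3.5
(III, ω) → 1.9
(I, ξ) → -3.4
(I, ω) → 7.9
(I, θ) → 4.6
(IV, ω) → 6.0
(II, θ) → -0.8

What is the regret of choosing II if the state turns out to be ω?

0.0

Best payoff under ω is 9.9.
Regret = 9.9 − 9.9 = 0.0.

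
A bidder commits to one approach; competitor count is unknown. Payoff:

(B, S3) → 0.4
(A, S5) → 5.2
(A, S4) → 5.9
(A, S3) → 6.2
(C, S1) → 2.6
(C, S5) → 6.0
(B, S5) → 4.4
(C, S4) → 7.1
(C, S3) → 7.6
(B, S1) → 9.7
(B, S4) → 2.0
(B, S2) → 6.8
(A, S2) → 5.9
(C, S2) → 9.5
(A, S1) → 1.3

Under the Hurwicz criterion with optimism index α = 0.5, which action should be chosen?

A: 0.5·6.2 + 0.5·1.3 = 3.75
B: 0.5·9.7 + 0.5·0.4 = 5.05
C: 0.5·9.5 + 0.5·2.6 = 6.05
Highest Hurwicz score = 6.05 → C.

C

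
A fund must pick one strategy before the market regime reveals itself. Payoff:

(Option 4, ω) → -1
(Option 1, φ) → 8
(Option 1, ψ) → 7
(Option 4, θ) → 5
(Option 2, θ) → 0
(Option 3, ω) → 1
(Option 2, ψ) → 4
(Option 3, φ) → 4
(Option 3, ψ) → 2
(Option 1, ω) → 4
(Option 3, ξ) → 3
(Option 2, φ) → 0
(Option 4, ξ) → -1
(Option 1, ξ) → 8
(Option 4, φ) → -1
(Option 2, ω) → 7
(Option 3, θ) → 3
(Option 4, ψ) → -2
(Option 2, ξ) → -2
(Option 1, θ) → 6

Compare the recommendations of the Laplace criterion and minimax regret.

laplace → Option 1; minimax regret → Option 1 (agree)

Row averages: Option 1=6.6, Option 2=1.8, Option 3=2.6, Option 4=0
Highest average = 6.6 → Option 1.
Column bests: θ=6, φ=8, ψ=7, ω=7, ξ=8.
Option 1 regrets: 0, 0, 0, 3, 0 → max 3
Option 2 regrets: 6, 8, 3, 0, 10 → max 10
Option 3 regrets: 3, 4, 5, 6, 5 → max 6
Option 4 regrets: 1, 9, 9, 8, 9 → max 9
Smallest max regret = 3 → Option 1.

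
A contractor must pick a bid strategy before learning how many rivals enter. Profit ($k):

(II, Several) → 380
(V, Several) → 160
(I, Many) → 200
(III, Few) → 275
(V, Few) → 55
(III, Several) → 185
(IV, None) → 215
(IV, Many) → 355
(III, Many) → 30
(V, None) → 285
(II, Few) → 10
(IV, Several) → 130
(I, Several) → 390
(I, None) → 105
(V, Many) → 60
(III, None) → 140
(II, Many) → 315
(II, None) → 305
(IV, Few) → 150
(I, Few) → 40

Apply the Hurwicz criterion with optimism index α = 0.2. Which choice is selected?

I: 0.2·390 + 0.8·40 = 110
II: 0.2·380 + 0.8·10 = 84
III: 0.2·275 + 0.8·30 = 79
IV: 0.2·355 + 0.8·130 = 175
V: 0.2·285 + 0.8·55 = 101
Highest Hurwicz score = 175 → IV.

IV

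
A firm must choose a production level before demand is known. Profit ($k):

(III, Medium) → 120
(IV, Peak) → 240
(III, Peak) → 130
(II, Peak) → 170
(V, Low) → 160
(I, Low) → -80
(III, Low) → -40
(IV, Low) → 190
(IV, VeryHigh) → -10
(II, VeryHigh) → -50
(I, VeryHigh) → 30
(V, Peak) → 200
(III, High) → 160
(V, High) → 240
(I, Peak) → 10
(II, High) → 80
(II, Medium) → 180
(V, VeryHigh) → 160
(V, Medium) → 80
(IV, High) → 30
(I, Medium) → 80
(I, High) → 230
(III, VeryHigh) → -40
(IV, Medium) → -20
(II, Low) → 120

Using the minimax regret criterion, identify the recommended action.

V

Column bests: Low=190, Medium=180, High=240, VeryHigh=160, Peak=240.
I regrets: 270, 100, 10, 130, 230 → max 270
II regrets: 70, 0, 160, 210, 70 → max 210
III regrets: 230, 60, 80, 200, 110 → max 230
IV regrets: 0, 200, 210, 170, 0 → max 210
V regrets: 30, 100, 0, 0, 40 → max 100
Smallest max regret = 100 → V.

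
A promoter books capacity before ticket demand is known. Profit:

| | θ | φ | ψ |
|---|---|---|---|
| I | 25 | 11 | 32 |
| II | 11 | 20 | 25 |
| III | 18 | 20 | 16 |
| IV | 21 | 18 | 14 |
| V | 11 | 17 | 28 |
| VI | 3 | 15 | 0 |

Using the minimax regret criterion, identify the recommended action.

I

Column bests: θ=25, φ=20, ψ=32.
I regrets: 0, 9, 0 → max 9
II regrets: 14, 0, 7 → max 14
III regrets: 7, 0, 16 → max 16
IV regrets: 4, 2, 18 → max 18
V regrets: 14, 3, 4 → max 14
VI regrets: 22, 5, 32 → max 32
Smallest max regret = 9 → I.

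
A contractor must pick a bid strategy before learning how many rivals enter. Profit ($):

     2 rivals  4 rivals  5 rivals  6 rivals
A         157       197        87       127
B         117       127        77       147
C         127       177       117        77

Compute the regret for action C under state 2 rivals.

Best payoff under 2 rivals is 157.
Regret = 157 − 127 = 30.

30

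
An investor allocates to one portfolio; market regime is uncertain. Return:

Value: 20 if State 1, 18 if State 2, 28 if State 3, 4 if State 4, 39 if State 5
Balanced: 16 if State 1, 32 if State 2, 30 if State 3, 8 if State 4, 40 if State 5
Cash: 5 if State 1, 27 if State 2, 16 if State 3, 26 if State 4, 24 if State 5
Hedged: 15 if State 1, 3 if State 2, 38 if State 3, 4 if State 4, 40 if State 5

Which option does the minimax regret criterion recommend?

Column bests: State 1=20, State 2=32, State 3=38, State 4=26, State 5=40.
Value regrets: 0, 14, 10, 22, 1 → max 22
Balanced regrets: 4, 0, 8, 18, 0 → max 18
Cash regrets: 15, 5, 22, 0, 16 → max 22
Hedged regrets: 5, 29, 0, 22, 0 → max 29
Smallest max regret = 18 → Balanced.

Balanced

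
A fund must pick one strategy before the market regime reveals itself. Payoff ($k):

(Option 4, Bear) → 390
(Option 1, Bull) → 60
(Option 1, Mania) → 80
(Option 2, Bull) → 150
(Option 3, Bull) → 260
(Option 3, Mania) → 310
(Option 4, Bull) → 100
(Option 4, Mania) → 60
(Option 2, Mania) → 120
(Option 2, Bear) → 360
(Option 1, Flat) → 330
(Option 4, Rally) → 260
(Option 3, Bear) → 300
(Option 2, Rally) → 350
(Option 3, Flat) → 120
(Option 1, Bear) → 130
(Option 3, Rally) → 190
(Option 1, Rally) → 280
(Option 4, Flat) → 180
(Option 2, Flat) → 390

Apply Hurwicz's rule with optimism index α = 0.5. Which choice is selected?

Option 2

Option 1: 0.5·330 + 0.5·60 = 195
Option 2: 0.5·390 + 0.5·120 = 255
Option 3: 0.5·310 + 0.5·120 = 215
Option 4: 0.5·390 + 0.5·60 = 225
Highest Hurwicz score = 255 → Option 2.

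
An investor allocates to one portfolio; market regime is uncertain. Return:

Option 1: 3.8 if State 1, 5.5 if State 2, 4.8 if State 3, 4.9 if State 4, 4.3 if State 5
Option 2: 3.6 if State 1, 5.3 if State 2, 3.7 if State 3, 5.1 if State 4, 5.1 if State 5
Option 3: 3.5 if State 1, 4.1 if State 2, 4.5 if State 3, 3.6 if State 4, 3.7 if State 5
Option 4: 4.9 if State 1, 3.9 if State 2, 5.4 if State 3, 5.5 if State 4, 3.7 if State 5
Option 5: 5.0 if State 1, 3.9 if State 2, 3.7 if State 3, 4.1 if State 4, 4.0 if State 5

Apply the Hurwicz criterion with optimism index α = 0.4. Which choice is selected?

Option 1

Option 1: 0.4·5.5 + 0.6·3.8 = 4.48
Option 2: 0.4·5.3 + 0.6·3.6 = 4.28
Option 3: 0.4·4.5 + 0.6·3.5 = 3.9
Option 4: 0.4·5.5 + 0.6·3.7 = 4.42
Option 5: 0.4·5.0 + 0.6·3.7 = 4.22
Highest Hurwicz score = 4.48 → Option 1.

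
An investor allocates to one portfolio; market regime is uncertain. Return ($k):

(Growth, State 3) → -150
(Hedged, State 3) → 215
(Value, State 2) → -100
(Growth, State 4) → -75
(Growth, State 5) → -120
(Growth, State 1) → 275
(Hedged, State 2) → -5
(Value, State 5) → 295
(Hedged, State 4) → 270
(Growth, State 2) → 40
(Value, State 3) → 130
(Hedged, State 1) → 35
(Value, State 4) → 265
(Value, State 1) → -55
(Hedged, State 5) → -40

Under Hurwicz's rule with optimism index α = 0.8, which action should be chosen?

Value: 0.8·295 + 0.2·(-100) = 216
Hedged: 0.8·270 + 0.2·(-40) = 208
Growth: 0.8·275 + 0.2·(-150) = 190
Highest Hurwicz score = 216 → Value.

Value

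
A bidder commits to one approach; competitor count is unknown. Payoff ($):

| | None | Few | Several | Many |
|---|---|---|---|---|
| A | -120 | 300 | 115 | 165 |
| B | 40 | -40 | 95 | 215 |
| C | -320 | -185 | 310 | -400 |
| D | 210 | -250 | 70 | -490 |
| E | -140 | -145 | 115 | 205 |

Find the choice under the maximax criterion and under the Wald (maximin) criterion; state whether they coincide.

maximax → C; maximin → B (disagree)

Row maxima: A=300, B=215, C=310, D=210, E=205
Best best-case = 310 → C.
Row minima: A=-120, B=-40, C=-400, D=-490, E=-145
Best worst-case = -40 → B.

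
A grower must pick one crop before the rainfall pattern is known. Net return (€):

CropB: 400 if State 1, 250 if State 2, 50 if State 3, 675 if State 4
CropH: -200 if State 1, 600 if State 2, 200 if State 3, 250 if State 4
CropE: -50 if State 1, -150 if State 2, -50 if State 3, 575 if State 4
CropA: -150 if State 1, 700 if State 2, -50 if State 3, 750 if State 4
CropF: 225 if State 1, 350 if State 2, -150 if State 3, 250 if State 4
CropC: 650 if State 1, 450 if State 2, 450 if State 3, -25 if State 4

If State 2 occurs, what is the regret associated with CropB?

Best payoff under State 2 is 700.
Regret = 700 − 250 = 450.

450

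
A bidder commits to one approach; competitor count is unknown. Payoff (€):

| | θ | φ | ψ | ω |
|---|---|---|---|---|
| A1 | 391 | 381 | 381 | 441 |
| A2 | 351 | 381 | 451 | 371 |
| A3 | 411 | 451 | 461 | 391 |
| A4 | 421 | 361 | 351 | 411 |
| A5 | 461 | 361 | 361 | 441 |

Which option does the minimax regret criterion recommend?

A3

Column bests: θ=461, φ=451, ψ=461, ω=441.
A1 regrets: 70, 70, 80, 0 → max 80
A2 regrets: 110, 70, 10, 70 → max 110
A3 regrets: 50, 0, 0, 50 → max 50
A4 regrets: 40, 90, 110, 30 → max 110
A5 regrets: 0, 90, 100, 0 → max 100
Smallest max regret = 50 → A3.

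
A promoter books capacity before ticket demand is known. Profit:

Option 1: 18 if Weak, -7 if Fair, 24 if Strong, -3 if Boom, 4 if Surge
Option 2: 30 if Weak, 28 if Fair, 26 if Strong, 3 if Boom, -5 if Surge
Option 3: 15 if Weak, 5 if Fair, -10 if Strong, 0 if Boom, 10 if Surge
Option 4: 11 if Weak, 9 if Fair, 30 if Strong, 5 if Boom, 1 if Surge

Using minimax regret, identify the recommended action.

Option 2

Column bests: Weak=30, Fair=28, Strong=30, Boom=5, Surge=10.
Option 1 regrets: 12, 35, 6, 8, 6 → max 35
Option 2 regrets: 0, 0, 4, 2, 15 → max 15
Option 3 regrets: 15, 23, 40, 5, 0 → max 40
Option 4 regrets: 19, 19, 0, 0, 9 → max 19
Smallest max regret = 15 → Option 2.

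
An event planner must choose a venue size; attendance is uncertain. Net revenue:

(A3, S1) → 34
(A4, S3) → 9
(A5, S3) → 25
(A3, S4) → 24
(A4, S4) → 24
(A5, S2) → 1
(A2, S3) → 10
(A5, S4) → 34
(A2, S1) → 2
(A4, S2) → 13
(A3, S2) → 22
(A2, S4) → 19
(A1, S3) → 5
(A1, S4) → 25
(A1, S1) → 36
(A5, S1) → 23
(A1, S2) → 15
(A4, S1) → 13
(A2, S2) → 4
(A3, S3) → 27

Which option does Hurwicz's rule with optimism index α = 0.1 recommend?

A1: 0.1·36 + 0.9·5 = 8.1
A2: 0.1·19 + 0.9·2 = 3.7
A3: 0.1·34 + 0.9·22 = 23.2
A4: 0.1·24 + 0.9·9 = 10.5
A5: 0.1·34 + 0.9·1 = 4.3
Highest Hurwicz score = 23.2 → A3.

A3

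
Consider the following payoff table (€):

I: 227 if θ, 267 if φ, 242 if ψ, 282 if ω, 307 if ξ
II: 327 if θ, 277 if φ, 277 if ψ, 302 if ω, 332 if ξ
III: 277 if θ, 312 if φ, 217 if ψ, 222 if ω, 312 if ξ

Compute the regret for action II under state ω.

0

Best payoff under ω is 302.
Regret = 302 − 302 = 0.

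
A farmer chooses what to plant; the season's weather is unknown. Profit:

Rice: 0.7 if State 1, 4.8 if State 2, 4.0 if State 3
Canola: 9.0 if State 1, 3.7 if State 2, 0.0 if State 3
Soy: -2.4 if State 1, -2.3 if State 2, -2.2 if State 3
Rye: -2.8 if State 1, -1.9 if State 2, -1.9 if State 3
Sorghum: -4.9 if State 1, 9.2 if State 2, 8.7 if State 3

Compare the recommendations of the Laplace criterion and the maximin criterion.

Row averages: Rice=19/6, Canola=127/30, Soy=-2.3, Rye=-2.2, Sorghum=13/3
Highest average = 13/3 → Sorghum.
Row minima: Rice=0.7, Canola=0.0, Soy=-2.4, Rye=-2.8, Sorghum=-4.9
Best worst-case = 0.7 → Rice.

laplace → Sorghum; maximin → Rice (disagree)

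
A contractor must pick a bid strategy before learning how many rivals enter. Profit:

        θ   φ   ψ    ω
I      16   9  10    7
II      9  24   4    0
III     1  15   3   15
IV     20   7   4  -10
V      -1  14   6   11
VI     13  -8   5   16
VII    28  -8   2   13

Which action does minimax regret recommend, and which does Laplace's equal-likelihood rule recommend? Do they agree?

Column bests: θ=28, φ=24, ψ=10, ω=16.
I regrets: 12, 15, 0, 9 → max 15
II regrets: 19, 0, 6, 16 → max 19
III regrets: 27, 9, 7, 1 → max 27
IV regrets: 8, 17, 6, 26 → max 26
V regrets: 29, 10, 4, 5 → max 29
VI regrets: 15, 32, 5, 0 → max 32
VII regrets: 0, 32, 8, 3 → max 32
Smallest max regret = 15 → I.
Row averages: I=10.5, II=9.25, III=8.5, IV=5.25, V=7.5, VI=6.5, VII=8.75
Highest average = 10.5 → I.

minimax regret → I; laplace → I (agree)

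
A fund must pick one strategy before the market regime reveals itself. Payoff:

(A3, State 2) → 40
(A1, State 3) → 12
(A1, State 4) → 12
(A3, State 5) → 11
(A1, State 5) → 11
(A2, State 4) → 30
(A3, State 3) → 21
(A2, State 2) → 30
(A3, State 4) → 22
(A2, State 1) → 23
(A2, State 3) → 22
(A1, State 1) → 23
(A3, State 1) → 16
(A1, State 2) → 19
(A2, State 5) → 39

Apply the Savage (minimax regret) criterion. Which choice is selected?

A2

Column bests: State 1=23, State 2=40, State 3=22, State 4=30, State 5=39.
A1 regrets: 0, 21, 10, 18, 28 → max 28
A2 regrets: 0, 10, 0, 0, 0 → max 10
A3 regrets: 7, 0, 1, 8, 28 → max 28
Smallest max regret = 10 → A2.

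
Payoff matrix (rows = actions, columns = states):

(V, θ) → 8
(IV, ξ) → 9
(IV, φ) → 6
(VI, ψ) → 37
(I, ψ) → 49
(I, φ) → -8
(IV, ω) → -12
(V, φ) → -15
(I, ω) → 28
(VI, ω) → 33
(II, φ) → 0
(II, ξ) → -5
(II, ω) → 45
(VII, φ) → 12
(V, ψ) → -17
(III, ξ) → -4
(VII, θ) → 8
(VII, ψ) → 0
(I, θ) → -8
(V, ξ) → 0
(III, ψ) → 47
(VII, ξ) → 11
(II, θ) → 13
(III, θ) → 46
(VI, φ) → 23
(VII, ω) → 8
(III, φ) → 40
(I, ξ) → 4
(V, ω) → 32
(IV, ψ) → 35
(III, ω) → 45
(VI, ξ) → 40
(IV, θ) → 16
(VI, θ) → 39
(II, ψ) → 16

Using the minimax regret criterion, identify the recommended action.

VI

Column bests: θ=46, φ=40, ψ=49, ω=45, ξ=40.
I regrets: 54, 48, 0, 17, 36 → max 54
II regrets: 33, 40, 33, 0, 45 → max 45
III regrets: 0, 0, 2, 0, 44 → max 44
IV regrets: 30, 34, 14, 57, 31 → max 57
V regrets: 38, 55, 66, 13, 40 → max 66
VI regrets: 7, 17, 12, 12, 0 → max 17
VII regrets: 38, 28, 49, 37, 29 → max 49
Smallest max regret = 17 → VI.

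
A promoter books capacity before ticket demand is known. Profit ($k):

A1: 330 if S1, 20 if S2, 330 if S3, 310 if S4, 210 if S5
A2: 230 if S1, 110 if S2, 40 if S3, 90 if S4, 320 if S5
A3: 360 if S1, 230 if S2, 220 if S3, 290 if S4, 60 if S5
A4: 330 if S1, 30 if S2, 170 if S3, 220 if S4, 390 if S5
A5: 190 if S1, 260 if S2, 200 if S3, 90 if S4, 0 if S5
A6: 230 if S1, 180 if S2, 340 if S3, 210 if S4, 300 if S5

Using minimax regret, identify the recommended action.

A6

Column bests: S1=360, S2=260, S3=340, S4=310, S5=390.
A1 regrets: 30, 240, 10, 0, 180 → max 240
A2 regrets: 130, 150, 300, 220, 70 → max 300
A3 regrets: 0, 30, 120, 20, 330 → max 330
A4 regrets: 30, 230, 170, 90, 0 → max 230
A5 regrets: 170, 0, 140, 220, 390 → max 390
A6 regrets: 130, 80, 0, 100, 90 → max 130
Smallest max regret = 130 → A6.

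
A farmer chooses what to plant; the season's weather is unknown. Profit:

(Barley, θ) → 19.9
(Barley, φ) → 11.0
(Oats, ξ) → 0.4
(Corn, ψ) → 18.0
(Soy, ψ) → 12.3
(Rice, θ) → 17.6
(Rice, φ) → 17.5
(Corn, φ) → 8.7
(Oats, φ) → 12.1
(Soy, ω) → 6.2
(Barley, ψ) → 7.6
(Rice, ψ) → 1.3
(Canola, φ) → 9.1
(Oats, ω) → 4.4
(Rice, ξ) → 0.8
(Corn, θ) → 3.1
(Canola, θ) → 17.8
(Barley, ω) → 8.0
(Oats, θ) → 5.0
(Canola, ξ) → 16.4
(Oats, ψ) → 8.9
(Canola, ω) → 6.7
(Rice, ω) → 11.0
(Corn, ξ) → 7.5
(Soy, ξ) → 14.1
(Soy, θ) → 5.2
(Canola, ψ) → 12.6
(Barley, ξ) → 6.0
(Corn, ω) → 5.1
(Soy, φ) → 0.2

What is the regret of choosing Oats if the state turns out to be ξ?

16.0

Best payoff under ξ is 16.4.
Regret = 16.4 − 0.4 = 16.0.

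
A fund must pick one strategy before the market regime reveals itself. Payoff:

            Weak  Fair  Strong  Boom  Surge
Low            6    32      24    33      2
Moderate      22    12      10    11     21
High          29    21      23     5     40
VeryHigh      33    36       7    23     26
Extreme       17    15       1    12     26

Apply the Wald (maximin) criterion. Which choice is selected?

Row minima: Low=2, Moderate=10, High=5, VeryHigh=7, Extreme=1
Best worst-case = 10 → Moderate.

Moderate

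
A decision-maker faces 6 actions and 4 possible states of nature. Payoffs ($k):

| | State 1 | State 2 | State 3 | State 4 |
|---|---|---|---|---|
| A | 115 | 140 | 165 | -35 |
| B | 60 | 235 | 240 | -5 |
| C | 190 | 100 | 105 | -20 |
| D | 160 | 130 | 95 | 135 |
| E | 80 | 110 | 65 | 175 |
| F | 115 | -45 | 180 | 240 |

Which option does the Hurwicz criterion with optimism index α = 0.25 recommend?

D

A: 0.25·165 + 0.75·(-35) = 15
B: 0.25·240 + 0.75·(-5) = 56.25
C: 0.25·190 + 0.75·(-20) = 32.5
D: 0.25·160 + 0.75·95 = 111.25
E: 0.25·175 + 0.75·65 = 92.5
F: 0.25·240 + 0.75·(-45) = 26.25
Highest Hurwicz score = 111.25 → D.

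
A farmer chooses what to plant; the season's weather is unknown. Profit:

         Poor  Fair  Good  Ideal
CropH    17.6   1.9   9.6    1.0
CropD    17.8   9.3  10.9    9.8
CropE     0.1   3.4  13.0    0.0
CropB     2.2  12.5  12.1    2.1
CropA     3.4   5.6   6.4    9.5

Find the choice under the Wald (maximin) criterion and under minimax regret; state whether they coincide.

Row minima: CropH=1.0, CropD=9.3, CropE=0.0, CropB=2.1, CropA=3.4
Best worst-case = 9.3 → CropD.
Column bests: Poor=17.8, Fair=12.5, Good=13.0, Ideal=9.8.
CropH regrets: 0.2, 10.6, 3.4, 8.8 → max 10.6
CropD regrets: 0.0, 3.2, 2.1, 0.0 → max 3.2
CropE regrets: 17.7, 9.1, 0.0, 9.8 → max 17.7
CropB regrets: 15.6, 0.0, 0.9, 7.7 → max 15.6
CropA regrets: 14.4, 6.9, 6.6, 0.3 → max 14.4
Smallest max regret = 3.2 → CropD.

maximin → CropD; minimax regret → CropD (agree)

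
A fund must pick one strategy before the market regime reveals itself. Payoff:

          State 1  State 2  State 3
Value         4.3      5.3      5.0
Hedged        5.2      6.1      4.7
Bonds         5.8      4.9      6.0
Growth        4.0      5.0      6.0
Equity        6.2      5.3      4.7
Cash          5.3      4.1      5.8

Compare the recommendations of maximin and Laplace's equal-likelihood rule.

Row minima: Value=4.3, Hedged=4.7, Bonds=4.9, Growth=4.0, Equity=4.7, Cash=4.1
Best worst-case = 4.9 → Bonds.
Row averages: Value=73/15, Hedged=16/3, Bonds=167/30, Growth=5, Equity=5.4, Cash=76/15
Highest average = 167/30 → Bonds.

maximin → Bonds; laplace → Bonds (agree)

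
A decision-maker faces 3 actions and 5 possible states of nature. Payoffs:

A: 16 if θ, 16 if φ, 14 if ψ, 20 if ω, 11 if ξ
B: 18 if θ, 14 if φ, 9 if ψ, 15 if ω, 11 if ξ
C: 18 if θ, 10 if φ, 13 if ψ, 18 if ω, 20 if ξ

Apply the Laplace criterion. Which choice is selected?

Row averages: A=15.4, B=13.4, C=15.8
Highest average = 15.8 → C.

C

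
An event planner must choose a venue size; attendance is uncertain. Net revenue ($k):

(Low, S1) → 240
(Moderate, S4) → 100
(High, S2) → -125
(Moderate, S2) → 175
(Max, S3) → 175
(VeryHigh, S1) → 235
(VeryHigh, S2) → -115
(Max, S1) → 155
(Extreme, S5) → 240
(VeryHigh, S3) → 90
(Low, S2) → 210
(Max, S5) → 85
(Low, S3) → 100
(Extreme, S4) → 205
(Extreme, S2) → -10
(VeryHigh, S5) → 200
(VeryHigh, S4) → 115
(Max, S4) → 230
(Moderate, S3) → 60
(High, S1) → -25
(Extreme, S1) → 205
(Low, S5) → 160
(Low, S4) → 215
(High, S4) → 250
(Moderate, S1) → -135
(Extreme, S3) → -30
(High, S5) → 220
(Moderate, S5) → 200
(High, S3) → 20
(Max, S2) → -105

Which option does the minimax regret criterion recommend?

Column bests: S1=240, S2=210, S3=175, S4=250, S5=240.
Low regrets: 0, 0, 75, 35, 80 → max 80
Moderate regrets: 375, 35, 115, 150, 40 → max 375
High regrets: 265, 335, 155, 0, 20 → max 335
VeryHigh regrets: 5, 325, 85, 135, 40 → max 325
Extreme regrets: 35, 220, 205, 45, 0 → max 220
Max regrets: 85, 315, 0, 20, 155 → max 315
Smallest max regret = 80 → Low.

Low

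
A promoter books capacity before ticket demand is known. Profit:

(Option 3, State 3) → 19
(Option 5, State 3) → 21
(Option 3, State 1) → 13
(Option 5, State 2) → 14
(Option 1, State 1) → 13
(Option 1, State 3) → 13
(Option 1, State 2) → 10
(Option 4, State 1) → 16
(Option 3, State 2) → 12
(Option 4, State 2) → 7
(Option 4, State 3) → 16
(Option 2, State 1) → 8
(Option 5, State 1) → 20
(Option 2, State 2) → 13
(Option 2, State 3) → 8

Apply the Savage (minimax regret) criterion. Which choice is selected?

Column bests: State 1=20, State 2=14, State 3=21.
Option 1 regrets: 7, 4, 8 → max 8
Option 2 regrets: 12, 1, 13 → max 13
Option 3 regrets: 7, 2, 2 → max 7
Option 4 regrets: 4, 7, 5 → max 7
Option 5 regrets: 0, 0, 0 → max 0
Smallest max regret = 0 → Option 5.

Option 5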